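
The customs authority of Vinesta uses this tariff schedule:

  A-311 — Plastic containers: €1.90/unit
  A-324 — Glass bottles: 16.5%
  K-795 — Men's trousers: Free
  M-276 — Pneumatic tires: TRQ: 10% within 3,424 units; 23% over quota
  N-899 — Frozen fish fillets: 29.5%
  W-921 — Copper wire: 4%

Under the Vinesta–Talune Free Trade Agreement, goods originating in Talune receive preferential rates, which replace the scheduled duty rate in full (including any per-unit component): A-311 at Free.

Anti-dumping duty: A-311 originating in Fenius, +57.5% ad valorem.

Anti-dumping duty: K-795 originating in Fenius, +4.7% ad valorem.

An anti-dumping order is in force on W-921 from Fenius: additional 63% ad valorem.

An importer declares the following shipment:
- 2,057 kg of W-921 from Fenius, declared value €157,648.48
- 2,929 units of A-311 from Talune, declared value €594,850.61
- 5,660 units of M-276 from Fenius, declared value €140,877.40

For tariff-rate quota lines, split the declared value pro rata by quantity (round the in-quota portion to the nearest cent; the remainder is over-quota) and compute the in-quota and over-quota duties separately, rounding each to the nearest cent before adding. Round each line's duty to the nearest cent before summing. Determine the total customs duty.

Line 1 (W-921, Fenius, 2,057 kg, €157,648.48):
Base rate for W-921 is 4%.
Additional duty on W-921 from Fenius: +63%. Applied ad valorem rate: 4% + 63% = 67%.
Duty = €157,648.48 × 67% = €105,624.48.
Line 2 (A-311, Talune, 2,929 units, €594,850.61):
Base rate for A-311 is €1.90/unit.
Origin Talune qualifies under the Vinesta–Talune agreement and A-311 is covered: preferential rate Free applies instead.
The additional-duty order on A-311 targets Fenius, not Talune; it does not apply.
Duty = €594,850.61 × 0% = €0.00.
Line 3 (M-276, Fenius, 5,660 units, €140,877.40):
Code M-276 is under a tariff-rate quota (threshold 3,424 units). In-quota: 3,424 units at 10%; over-quota: 2,236 units at 23%.
Pro-rata value split: in-quota = €140,877.40 × 3,424/5,660 = €85,223.36; over-quota = €140,877.40 − €85,223.36 = €55,654.04.
In-quota duty = €85,223.36 × 10% = €8,522.34. Over-quota duty = €55,654.04 × 23% = €12,800.43.
Line duty = €8,522.34 + €12,800.43 = €21,322.77.
Total = €105,624.48 + €0.00 + €21,322.77 = €126,947.25.

€126,947.25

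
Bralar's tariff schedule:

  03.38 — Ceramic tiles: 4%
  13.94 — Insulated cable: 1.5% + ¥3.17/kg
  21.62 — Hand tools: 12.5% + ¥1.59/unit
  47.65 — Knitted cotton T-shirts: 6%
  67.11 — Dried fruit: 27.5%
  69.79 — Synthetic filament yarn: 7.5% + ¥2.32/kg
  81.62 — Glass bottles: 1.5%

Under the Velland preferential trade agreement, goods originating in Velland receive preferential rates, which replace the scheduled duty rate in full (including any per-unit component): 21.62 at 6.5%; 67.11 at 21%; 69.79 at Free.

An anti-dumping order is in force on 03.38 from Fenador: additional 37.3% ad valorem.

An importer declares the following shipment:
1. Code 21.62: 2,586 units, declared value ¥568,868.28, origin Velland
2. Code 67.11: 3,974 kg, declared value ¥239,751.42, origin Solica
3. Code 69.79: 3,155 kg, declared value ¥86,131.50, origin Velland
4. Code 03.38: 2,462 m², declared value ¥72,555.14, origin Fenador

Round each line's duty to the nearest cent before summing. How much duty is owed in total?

¥132,873.35

Line 1 (21.62, Velland, 2,586 units, ¥568,868.28):
Base rate for 21.62 is 12.5% + ¥1.59/unit.
Origin Velland qualifies under the Bralar–Velland agreement and 21.62 is covered: preferential rate 6.5% applies instead.
Duty = ¥568,868.28 × 6.5% = ¥36,976.44.
Line 2 (67.11, Solica, 3,974 kg, ¥239,751.42):
Base rate for 67.11 is 27.5%.
67.11 has an FTA preferential rate, but origin Solica is not Velland; base rate stands.
Duty = ¥239,751.42 × 27.5% = ¥65,931.64.
Line 3 (69.79, Velland, 3,155 kg, ¥86,131.50):
Base rate for 69.79 is 7.5% + ¥2.32/kg.
Origin Velland qualifies under the Bralar–Velland agreement and 69.79 is covered: preferential rate Free applies instead.
Duty = ¥86,131.50 × 0% = ¥0.00.
Line 4 (03.38, Fenador, 2,462 m², ¥72,555.14):
Base rate for 03.38 is 4%.
Additional duty on 03.38 from Fenador: +37.3%. Applied ad valorem rate: 4% + 37.3% = 41.3%.
Duty = ¥72,555.14 × 41.3% = ¥29,965.27.
Total = ¥36,976.44 + ¥65,931.64 + ¥0.00 + ¥29,965.27 = ¥132,873.35.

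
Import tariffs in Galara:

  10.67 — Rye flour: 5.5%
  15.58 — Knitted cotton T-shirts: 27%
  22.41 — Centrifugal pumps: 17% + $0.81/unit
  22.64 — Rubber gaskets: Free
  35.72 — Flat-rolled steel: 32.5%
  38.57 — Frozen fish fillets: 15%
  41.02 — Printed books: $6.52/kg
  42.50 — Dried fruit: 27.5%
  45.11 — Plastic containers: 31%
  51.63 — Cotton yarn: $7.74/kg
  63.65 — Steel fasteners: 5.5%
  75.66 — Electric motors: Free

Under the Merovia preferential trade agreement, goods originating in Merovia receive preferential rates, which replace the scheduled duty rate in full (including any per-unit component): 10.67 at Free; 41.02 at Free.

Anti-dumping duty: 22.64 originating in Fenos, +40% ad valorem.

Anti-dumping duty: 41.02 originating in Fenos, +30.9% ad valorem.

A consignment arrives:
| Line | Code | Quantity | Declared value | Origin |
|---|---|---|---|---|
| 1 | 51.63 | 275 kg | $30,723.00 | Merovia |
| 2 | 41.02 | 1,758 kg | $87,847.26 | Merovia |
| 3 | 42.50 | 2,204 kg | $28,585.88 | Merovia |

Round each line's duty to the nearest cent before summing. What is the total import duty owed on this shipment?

Line 1 (51.63, Merovia, 275 kg, $30,723.00):
Base rate for 51.63 is $7.74/kg.
Origin Merovia is the FTA partner but 51.63 is not on the preference list; base rate stands.
Duty = 275 × $7.74 = $2,128.50.
Line 2 (41.02, Merovia, 1,758 kg, $87,847.26):
Base rate for 41.02 is $6.52/kg.
Origin Merovia qualifies under the Galara–Merovia agreement and 41.02 is covered: preferential rate Free applies instead.
The additional-duty order on 41.02 targets Fenos, not Merovia; it does not apply.
Duty = $87,847.26 × 0% = $0.00.
Line 3 (42.50, Merovia, 2,204 kg, $28,585.88):
Base rate for 42.50 is 27.5%.
Origin Merovia is the FTA partner but 42.50 is not on the preference list; base rate stands.
Duty = $28,585.88 × 27.5% = $7,861.12.
Total = $2,128.50 + $0.00 + $7,861.12 = $9,989.62.

$9,989.62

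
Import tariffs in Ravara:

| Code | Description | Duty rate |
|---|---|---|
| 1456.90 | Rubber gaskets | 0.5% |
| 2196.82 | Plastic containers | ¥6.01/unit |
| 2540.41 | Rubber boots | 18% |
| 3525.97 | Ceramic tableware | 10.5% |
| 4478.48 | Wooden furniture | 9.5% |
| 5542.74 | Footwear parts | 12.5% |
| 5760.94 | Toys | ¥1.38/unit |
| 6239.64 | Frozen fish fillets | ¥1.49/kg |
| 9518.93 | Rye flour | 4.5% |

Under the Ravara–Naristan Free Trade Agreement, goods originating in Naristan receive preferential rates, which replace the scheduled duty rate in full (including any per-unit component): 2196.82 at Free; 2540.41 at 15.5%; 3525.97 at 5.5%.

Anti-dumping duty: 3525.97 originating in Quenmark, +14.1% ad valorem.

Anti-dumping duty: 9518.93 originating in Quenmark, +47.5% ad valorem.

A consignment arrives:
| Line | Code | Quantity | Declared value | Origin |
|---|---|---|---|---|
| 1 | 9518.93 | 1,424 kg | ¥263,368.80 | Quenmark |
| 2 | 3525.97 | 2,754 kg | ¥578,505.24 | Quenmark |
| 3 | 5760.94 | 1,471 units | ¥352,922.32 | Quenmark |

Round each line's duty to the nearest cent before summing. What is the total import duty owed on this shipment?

¥281,294.05

Line 1 (9518.93, Quenmark, 1,424 kg, ¥263,368.80):
Base rate for 9518.93 is 4.5%.
Additional duty on 9518.93 from Quenmark: +47.5%. Applied ad valorem rate: 4.5% + 47.5% = 52%.
Duty = ¥263,368.80 × 52% = ¥136,951.78.
Line 2 (3525.97, Quenmark, 2,754 kg, ¥578,505.24):
Base rate for 3525.97 is 10.5%.
3525.97 has an FTA preferential rate, but origin Quenmark is not Naristan; base rate stands.
Additional duty on 3525.97 from Quenmark: +14.1%. Applied ad valorem rate: 10.5% + 14.1% = 24.6%.
Duty = ¥578,505.24 × 24.6% = ¥142,312.29.
Line 3 (5760.94, Quenmark, 1,471 units, ¥352,922.32):
Base rate for 5760.94 is ¥1.38/unit.
Duty = 1,471 × ¥1.38 = ¥2,029.98.
Total = ¥136,951.78 + ¥142,312.29 + ¥2,029.98 = ¥281,294.05.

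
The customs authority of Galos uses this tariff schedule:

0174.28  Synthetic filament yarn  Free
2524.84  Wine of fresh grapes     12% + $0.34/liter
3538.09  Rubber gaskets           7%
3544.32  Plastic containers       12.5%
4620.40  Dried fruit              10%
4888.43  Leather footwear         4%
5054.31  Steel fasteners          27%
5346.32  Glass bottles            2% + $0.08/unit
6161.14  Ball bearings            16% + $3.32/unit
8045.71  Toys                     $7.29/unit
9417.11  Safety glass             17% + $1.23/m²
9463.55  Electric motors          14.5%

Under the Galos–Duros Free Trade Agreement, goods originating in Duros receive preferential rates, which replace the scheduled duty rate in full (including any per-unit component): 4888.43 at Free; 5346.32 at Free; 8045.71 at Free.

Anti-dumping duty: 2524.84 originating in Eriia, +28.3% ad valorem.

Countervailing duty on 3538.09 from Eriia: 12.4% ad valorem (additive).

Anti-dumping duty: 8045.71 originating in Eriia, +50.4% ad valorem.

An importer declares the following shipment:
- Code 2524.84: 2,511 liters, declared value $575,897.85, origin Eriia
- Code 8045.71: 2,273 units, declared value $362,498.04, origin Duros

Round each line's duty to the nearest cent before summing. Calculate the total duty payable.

$232,940.57

Line 1 (2524.84, Eriia, 2,511 liters, $575,897.85):
Base rate for 2524.84 is 12% + $0.34/liter.
Additional duty on 2524.84 from Eriia: +28.3%. Applied ad valorem rate: 12% + 28.3% = 40.3%.
Duty = $575,897.85 × 40.3% + 2,511 × $0.34 = $232,940.57.
Line 2 (8045.71, Duros, 2,273 units, $362,498.04):
Base rate for 8045.71 is $7.29/unit.
Origin Duros qualifies under the Galos–Duros agreement and 8045.71 is covered: preferential rate Free applies instead.
The additional-duty order on 8045.71 targets Eriia, not Duros; it does not apply.
Duty = $362,498.04 × 0% = $0.00.
Total = $232,940.57 + $0.00 = $232,940.57.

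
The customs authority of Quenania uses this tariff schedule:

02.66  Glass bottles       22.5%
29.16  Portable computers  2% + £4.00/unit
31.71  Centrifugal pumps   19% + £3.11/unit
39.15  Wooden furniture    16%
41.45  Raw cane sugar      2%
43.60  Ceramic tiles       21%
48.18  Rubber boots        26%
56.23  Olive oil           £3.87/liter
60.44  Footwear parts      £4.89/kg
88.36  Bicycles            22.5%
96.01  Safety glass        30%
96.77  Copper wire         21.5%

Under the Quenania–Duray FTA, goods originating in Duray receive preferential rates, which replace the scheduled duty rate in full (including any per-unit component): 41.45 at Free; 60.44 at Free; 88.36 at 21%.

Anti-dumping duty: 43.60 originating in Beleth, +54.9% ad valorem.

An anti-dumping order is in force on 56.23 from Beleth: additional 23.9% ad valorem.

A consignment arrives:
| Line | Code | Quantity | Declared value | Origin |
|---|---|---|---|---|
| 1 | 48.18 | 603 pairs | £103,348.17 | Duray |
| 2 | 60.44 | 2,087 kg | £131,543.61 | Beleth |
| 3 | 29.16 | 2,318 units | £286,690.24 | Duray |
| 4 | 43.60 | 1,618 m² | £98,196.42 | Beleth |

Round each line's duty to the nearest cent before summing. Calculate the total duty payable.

Line 1 (48.18, Duray, 603 pairs, £103,348.17):
Base rate for 48.18 is 26%.
Origin Duray is the FTA partner but 48.18 is not on the preference list; base rate stands.
Duty = £103,348.17 × 26% = £26,870.52.
Line 2 (60.44, Beleth, 2,087 kg, £131,543.61):
Base rate for 60.44 is £4.89/kg.
60.44 has an FTA preferential rate, but origin Beleth is not Duray; base rate stands.
Duty = 2,087 × £4.89 = £10,205.43.
Line 3 (29.16, Duray, 2,318 units, £286,690.24):
Base rate for 29.16 is 2% + £4.00/unit.
Origin Duray is the FTA partner but 29.16 is not on the preference list; base rate stands.
Duty = £286,690.24 × 2% + 2,318 × £4.00 = £15,005.80.
Line 4 (43.60, Beleth, 1,618 m², £98,196.42):
Base rate for 43.60 is 21%.
Additional duty on 43.60 from Beleth: +54.9%. Applied ad valorem rate: 21% + 54.9% = 75.9%.
Duty = £98,196.42 × 75.9% = £74,531.08.
Total = £26,870.52 + £10,205.43 + £15,005.80 + £74,531.08 = £126,612.83.

£126,612.83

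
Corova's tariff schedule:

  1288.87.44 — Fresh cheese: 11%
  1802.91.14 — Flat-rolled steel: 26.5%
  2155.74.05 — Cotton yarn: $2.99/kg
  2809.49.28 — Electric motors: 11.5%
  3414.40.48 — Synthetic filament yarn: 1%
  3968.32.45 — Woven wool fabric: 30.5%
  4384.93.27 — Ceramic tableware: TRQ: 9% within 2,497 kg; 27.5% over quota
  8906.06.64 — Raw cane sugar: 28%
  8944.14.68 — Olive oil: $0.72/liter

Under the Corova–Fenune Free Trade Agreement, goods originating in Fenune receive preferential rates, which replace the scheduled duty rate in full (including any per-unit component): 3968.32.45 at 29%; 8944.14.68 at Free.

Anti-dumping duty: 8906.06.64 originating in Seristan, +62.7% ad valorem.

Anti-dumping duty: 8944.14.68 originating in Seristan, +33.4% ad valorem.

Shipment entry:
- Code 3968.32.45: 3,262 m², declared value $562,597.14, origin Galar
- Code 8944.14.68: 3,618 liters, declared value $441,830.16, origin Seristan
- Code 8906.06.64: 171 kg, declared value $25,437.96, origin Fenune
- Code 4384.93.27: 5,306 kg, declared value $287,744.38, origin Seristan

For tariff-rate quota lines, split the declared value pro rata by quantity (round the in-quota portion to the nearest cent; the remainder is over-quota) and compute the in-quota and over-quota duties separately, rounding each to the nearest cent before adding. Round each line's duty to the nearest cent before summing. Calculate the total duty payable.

$382,969.42

Line 1 (3968.32.45, Galar, 3,262 m², $562,597.14):
Base rate for 3968.32.45 is 30.5%.
3968.32.45 has an FTA preferential rate, but origin Galar is not Fenune; base rate stands.
Duty = $562,597.14 × 30.5% = $171,592.13.
Line 2 (8944.14.68, Seristan, 3,618 liters, $441,830.16):
Base rate for 8944.14.68 is $0.72/liter.
8944.14.68 has an FTA preferential rate, but origin Seristan is not Fenune; base rate stands.
Additional duty on 8944.14.68 from Seristan: +33.4% ad valorem. Applied ad valorem rate = 33.4%.
Duty = $441,830.16 × 33.4% + 3,618 × $0.72 = $150,176.23.
Line 3 (8906.06.64, Fenune, 171 kg, $25,437.96):
Base rate for 8906.06.64 is 28%.
Origin Fenune is the FTA partner but 8906.06.64 is not on the preference list; base rate stands.
The additional-duty order on 8906.06.64 targets Seristan, not Fenune; it does not apply.
Duty = $25,437.96 × 28% = $7,122.63.
Line 4 (4384.93.27, Seristan, 5,306 kg, $287,744.38):
Code 4384.93.27 is under a tariff-rate quota (threshold 2,497 kg). In-quota: 2,497 kg at 9%; over-quota: 2,809 kg at 27.5%.
Pro-rata value split: in-quota = $287,744.38 × 2,497/5,306 = $135,412.31; over-quota = $287,744.38 − $135,412.31 = $152,332.07.
In-quota duty = $135,412.31 × 9% = $12,187.11. Over-quota duty = $152,332.07 × 27.5% = $41,891.32.
Line duty = $12,187.11 + $41,891.32 = $54,078.43.
Total = $171,592.13 + $150,176.23 + $7,122.63 + $54,078.43 = $382,969.42.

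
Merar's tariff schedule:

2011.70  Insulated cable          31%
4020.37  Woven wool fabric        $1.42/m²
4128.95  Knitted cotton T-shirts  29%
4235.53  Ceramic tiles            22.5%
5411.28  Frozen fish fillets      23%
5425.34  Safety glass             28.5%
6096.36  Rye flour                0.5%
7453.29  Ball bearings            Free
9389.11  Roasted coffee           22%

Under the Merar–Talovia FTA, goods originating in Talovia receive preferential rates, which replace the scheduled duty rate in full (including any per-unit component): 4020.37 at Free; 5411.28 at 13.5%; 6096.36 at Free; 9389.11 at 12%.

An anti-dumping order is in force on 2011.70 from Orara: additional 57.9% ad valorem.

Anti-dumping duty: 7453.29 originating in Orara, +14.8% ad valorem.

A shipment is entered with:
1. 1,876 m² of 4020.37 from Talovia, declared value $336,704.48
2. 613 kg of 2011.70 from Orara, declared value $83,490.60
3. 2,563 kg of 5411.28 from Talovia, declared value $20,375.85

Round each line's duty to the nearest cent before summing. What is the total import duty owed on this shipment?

$76,973.88

Line 1 (4020.37, Talovia, 1,876 m², $336,704.48):
Base rate for 4020.37 is $1.42/m².
Origin Talovia qualifies under the Merar–Talovia agreement and 4020.37 is covered: preferential rate Free applies instead.
Duty = $336,704.48 × 0% = $0.00.
Line 2 (2011.70, Orara, 613 kg, $83,490.60):
Base rate for 2011.70 is 31%.
Additional duty on 2011.70 from Orara: +57.9%. Applied ad valorem rate: 31% + 57.9% = 88.9%.
Duty = $83,490.60 × 88.9% = $74,223.14.
Line 3 (5411.28, Talovia, 2,563 kg, $20,375.85):
Base rate for 5411.28 is 23%.
Origin Talovia qualifies under the Merar–Talovia agreement and 5411.28 is covered: preferential rate 13.5% applies instead.
Duty = $20,375.85 × 13.5% = $2,750.74.
Total = $0.00 + $74,223.14 + $2,750.74 = $76,973.88.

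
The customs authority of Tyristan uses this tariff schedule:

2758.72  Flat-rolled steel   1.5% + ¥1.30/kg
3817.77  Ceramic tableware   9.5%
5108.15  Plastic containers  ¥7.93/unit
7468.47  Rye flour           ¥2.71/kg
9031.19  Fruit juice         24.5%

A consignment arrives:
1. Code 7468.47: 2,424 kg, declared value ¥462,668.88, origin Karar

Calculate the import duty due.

¥6,569.04

Line 1 (7468.47, Karar, 2,424 kg, ¥462,668.88):
Base rate for 7468.47 is ¥2.71/kg.
Duty = 2,424 × ¥2.71 = ¥6,569.04.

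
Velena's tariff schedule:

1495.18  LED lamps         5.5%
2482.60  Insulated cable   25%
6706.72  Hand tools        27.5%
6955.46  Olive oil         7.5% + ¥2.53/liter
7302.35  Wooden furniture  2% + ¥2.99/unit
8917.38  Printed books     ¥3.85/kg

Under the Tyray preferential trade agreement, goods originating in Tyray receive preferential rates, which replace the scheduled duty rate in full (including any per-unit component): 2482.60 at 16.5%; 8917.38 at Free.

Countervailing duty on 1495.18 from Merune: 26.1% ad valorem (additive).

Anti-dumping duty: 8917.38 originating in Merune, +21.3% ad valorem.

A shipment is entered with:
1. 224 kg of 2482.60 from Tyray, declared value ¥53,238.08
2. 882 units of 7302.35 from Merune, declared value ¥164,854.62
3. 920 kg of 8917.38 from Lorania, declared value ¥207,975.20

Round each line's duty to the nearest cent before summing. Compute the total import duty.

Line 1 (2482.60, Tyray, 224 kg, ¥53,238.08):
Base rate for 2482.60 is 25%.
Origin Tyray qualifies under the Velena–Tyray agreement and 2482.60 is covered: preferential rate 16.5% applies instead.
Duty = ¥53,238.08 × 16.5% = ¥8,784.28.
Line 2 (7302.35, Merune, 882 units, ¥164,854.62):
Base rate for 7302.35 is 2% + ¥2.99/unit.
Duty = ¥164,854.62 × 2% + 882 × ¥2.99 = ¥5,934.27.
Line 3 (8917.38, Lorania, 920 kg, ¥207,975.20):
Base rate for 8917.38 is ¥3.85/kg.
8917.38 has an FTA preferential rate, but origin Lorania is not Tyray; base rate stands.
The additional-duty order on 8917.38 targets Merune, not Lorania; it does not apply.
Duty = 920 × ¥3.85 = ¥3,542.00.
Total = ¥8,784.28 + ¥5,934.27 + ¥3,542.00 = ¥18,260.55.

¥18,260.55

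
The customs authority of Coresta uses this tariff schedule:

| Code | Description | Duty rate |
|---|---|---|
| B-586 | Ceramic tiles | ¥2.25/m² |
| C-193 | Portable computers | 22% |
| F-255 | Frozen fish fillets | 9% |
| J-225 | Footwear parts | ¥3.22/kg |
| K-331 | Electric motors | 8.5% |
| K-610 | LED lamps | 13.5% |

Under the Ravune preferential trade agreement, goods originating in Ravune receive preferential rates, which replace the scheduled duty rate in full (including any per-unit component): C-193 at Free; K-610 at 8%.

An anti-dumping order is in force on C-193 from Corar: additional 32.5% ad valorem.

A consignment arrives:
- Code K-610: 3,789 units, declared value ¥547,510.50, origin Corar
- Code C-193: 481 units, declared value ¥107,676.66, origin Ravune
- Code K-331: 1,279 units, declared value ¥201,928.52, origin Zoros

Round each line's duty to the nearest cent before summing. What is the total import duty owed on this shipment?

Line 1 (K-610, Corar, 3,789 units, ¥547,510.50):
Base rate for K-610 is 13.5%.
K-610 has an FTA preferential rate, but origin Corar is not Ravune; base rate stands.
Duty = ¥547,510.50 × 13.5% = ¥73,913.92.
Line 2 (C-193, Ravune, 481 units, ¥107,676.66):
Base rate for C-193 is 22%.
Origin Ravune qualifies under the Coresta–Ravune agreement and C-193 is covered: preferential rate Free applies instead.
The additional-duty order on C-193 targets Corar, not Ravune; it does not apply.
Duty = ¥107,676.66 × 0% = ¥0.00.
Line 3 (K-331, Zoros, 1,279 units, ¥201,928.52):
Base rate for K-331 is 8.5%.
Duty = ¥201,928.52 × 8.5% = ¥17,163.92.
Total = ¥73,913.92 + ¥0.00 + ¥17,163.92 = ¥91,077.84.

¥91,077.84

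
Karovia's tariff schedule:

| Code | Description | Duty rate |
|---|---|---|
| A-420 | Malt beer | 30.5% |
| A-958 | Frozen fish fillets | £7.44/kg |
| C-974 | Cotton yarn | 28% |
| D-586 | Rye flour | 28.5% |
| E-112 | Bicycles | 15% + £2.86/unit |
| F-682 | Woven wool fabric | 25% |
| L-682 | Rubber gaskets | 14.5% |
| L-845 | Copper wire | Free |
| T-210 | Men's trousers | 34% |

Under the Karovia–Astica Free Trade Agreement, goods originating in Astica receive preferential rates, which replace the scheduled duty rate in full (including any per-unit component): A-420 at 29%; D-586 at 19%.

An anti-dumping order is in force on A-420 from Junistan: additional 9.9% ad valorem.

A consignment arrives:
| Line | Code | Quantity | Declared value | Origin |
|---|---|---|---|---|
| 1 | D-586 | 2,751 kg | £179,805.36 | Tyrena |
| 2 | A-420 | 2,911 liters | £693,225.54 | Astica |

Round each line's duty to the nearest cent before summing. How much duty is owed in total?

Line 1 (D-586, Tyrena, 2,751 kg, £179,805.36):
Base rate for D-586 is 28.5%.
D-586 has an FTA preferential rate, but origin Tyrena is not Astica; base rate stands.
Duty = £179,805.36 × 28.5% = £51,244.53.
Line 2 (A-420, Astica, 2,911 liters, £693,225.54):
Base rate for A-420 is 30.5%.
Origin Astica qualifies under the Karovia–Astica agreement and A-420 is covered: preferential rate 29% applies instead.
The additional-duty order on A-420 targets Junistan, not Astica; it does not apply.
Duty = £693,225.54 × 29% = £201,035.41.
Total = £51,244.53 + £201,035.41 = £252,279.94.

£252,279.94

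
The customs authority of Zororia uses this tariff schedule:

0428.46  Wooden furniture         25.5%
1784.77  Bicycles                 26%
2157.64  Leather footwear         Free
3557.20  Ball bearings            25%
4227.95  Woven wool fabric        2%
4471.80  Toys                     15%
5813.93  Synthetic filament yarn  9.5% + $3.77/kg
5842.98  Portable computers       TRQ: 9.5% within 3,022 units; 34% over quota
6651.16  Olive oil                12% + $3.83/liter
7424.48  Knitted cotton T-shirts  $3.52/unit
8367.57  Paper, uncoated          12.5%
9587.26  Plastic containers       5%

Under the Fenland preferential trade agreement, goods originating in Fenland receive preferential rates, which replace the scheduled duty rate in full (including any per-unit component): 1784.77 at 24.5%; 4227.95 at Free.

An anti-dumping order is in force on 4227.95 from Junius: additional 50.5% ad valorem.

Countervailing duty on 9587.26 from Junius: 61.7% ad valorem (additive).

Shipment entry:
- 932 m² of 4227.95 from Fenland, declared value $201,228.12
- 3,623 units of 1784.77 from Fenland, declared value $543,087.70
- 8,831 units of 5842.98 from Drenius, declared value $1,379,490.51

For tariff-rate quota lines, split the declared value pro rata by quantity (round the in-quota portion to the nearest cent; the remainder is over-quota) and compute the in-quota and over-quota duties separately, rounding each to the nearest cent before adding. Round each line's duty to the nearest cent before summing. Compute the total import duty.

$486,426.94

Line 1 (4227.95, Fenland, 932 m², $201,228.12):
Base rate for 4227.95 is 2%.
Origin Fenland qualifies under the Zororia–Fenland agreement and 4227.95 is covered: preferential rate Free applies instead.
The additional-duty order on 4227.95 targets Junius, not Fenland; it does not apply.
Duty = $201,228.12 × 0% = $0.00.
Line 2 (1784.77, Fenland, 3,623 units, $543,087.70):
Base rate for 1784.77 is 26%.
Origin Fenland qualifies under the Zororia–Fenland agreement and 1784.77 is covered: preferential rate 24.5% applies instead.
Duty = $543,087.70 × 24.5% = $133,056.49.
Line 3 (5842.98, Drenius, 8,831 units, $1,379,490.51):
Code 5842.98 is under a tariff-rate quota (threshold 3,022 units). In-quota: 3,022 units at 9.5%; over-quota: 5,809 units at 34%.
Pro-rata value split: in-quota = $1,379,490.51 × 3,022/8,831 = $472,066.62; over-quota = $1,379,490.51 − $472,066.62 = $907,423.89.
In-quota duty = $472,066.62 × 9.5% = $44,846.33. Over-quota duty = $907,423.89 × 34% = $308,524.12.
Line duty = $44,846.33 + $308,524.12 = $353,370.45.
Total = $0.00 + $133,056.49 + $353,370.45 = $486,426.94.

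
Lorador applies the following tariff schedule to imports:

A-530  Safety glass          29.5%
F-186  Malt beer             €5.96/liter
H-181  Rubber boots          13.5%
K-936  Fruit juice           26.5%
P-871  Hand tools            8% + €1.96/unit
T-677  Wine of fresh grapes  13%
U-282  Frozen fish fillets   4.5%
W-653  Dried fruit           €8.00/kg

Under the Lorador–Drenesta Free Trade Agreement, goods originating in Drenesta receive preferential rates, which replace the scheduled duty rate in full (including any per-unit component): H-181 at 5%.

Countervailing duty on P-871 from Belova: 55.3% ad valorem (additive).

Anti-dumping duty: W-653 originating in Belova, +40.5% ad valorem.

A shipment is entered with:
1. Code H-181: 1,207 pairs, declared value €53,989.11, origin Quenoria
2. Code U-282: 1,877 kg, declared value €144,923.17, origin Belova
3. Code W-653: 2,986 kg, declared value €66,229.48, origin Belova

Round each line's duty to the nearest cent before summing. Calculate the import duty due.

€64,521.01

Line 1 (H-181, Quenoria, 1,207 pairs, €53,989.11):
Base rate for H-181 is 13.5%.
H-181 has an FTA preferential rate, but origin Quenoria is not Drenesta; base rate stands.
Duty = €53,989.11 × 13.5% = €7,288.53.
Line 2 (U-282, Belova, 1,877 kg, €144,923.17):
Base rate for U-282 is 4.5%.
Duty = €144,923.17 × 4.5% = €6,521.54.
Line 3 (W-653, Belova, 2,986 kg, €66,229.48):
Base rate for W-653 is €8.00/kg.
Additional duty on W-653 from Belova: +40.5% ad valorem. Applied ad valorem rate = 40.5%.
Duty = €66,229.48 × 40.5% + 2,986 × €8.00 = €50,710.94.
Total = €7,288.53 + €6,521.54 + €50,710.94 = €64,521.01.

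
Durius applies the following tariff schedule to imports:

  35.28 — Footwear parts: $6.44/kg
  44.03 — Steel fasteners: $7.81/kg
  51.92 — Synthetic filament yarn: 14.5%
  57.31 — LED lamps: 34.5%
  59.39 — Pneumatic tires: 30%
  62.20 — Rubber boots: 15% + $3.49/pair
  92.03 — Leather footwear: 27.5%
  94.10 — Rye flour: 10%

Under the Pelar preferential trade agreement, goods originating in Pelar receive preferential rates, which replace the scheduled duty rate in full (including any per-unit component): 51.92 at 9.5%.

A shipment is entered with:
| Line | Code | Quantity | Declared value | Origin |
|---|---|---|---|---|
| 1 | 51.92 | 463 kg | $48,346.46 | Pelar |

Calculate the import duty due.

$4,592.91

Line 1 (51.92, Pelar, 463 kg, $48,346.46):
Base rate for 51.92 is 14.5%.
Origin Pelar qualifies under the Durius–Pelar agreement and 51.92 is covered: preferential rate 9.5% applies instead.
Duty = $48,346.46 × 9.5% = $4,592.91.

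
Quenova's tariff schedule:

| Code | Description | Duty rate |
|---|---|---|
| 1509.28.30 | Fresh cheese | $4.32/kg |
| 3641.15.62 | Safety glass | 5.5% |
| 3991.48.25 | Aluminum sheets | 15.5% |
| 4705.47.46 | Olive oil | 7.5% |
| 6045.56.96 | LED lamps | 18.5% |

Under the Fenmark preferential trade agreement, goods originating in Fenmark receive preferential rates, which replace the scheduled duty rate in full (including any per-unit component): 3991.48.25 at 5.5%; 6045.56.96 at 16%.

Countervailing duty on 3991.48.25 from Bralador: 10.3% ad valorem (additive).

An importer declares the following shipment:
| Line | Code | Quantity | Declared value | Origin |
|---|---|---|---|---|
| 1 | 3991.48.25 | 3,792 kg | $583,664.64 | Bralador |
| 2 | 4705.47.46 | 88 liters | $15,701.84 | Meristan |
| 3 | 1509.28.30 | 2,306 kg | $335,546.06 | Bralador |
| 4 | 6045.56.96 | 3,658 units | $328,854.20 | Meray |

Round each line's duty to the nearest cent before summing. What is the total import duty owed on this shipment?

$222,563.07

Line 1 (3991.48.25, Bralador, 3,792 kg, $583,664.64):
Base rate for 3991.48.25 is 15.5%.
3991.48.25 has an FTA preferential rate, but origin Bralador is not Fenmark; base rate stands.
Additional duty on 3991.48.25 from Bralador: +10.3%. Applied ad valorem rate: 15.5% + 10.3% = 25.8%.
Duty = $583,664.64 × 25.8% = $150,585.48.
Line 2 (4705.47.46, Meristan, 88 liters, $15,701.84):
Base rate for 4705.47.46 is 7.5%.
Duty = $15,701.84 × 7.5% = $1,177.64.
Line 3 (1509.28.30, Bralador, 2,306 kg, $335,546.06):
Base rate for 1509.28.30 is $4.32/kg.
Duty = 2,306 × $4.32 = $9,961.92.
Line 4 (6045.56.96, Meray, 3,658 units, $328,854.20):
Base rate for 6045.56.96 is 18.5%.
6045.56.96 has an FTA preferential rate, but origin Meray is not Fenmark; base rate stands.
Duty = $328,854.20 × 18.5% = $60,838.03.
Total = $150,585.48 + $1,177.64 + $9,961.92 + $60,838.03 = $222,563.07.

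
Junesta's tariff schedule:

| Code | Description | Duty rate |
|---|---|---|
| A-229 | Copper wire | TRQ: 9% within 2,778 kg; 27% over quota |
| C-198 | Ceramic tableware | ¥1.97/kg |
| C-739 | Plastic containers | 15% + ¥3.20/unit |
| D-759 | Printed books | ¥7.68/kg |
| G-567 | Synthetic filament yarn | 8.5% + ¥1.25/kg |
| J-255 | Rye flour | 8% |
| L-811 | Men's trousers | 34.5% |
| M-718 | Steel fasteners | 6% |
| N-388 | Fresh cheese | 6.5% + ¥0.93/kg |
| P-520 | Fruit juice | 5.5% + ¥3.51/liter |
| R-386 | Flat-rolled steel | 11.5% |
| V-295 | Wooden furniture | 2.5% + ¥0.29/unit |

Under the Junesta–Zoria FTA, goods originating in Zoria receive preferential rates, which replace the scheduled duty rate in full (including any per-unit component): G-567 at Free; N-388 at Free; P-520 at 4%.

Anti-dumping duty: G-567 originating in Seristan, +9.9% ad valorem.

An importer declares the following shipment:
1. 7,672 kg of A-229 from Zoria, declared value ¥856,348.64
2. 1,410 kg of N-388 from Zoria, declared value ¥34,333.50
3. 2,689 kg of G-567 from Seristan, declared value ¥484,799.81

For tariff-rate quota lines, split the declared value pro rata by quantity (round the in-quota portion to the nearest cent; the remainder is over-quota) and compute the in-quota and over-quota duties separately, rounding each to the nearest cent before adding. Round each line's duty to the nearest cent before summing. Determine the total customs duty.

¥267,964.09

Line 1 (A-229, Zoria, 7,672 kg, ¥856,348.64):
Code A-229 is under a tariff-rate quota (threshold 2,778 kg). In-quota: 2,778 kg at 9%; over-quota: 4,894 kg at 27%.
Pro-rata value split: in-quota = ¥856,348.64 × 2,778/7,672 = ¥310,080.36; over-quota = ¥856,348.64 − ¥310,080.36 = ¥546,268.28.
In-quota duty = ¥310,080.36 × 9% = ¥27,907.23. Over-quota duty = ¥546,268.28 × 27% = ¥147,492.44.
Line duty = ¥27,907.23 + ¥147,492.44 = ¥175,399.67.
Line 2 (N-388, Zoria, 1,410 kg, ¥34,333.50):
Base rate for N-388 is 6.5% + ¥0.93/kg.
Origin Zoria qualifies under the Junesta–Zoria agreement and N-388 is covered: preferential rate Free applies instead.
Duty = ¥34,333.50 × 0% = ¥0.00.
Line 3 (G-567, Seristan, 2,689 kg, ¥484,799.81):
Base rate for G-567 is 8.5% + ¥1.25/kg.
G-567 has an FTA preferential rate, but origin Seristan is not Zoria; base rate stands.
Additional duty on G-567 from Seristan: +9.9%. Applied ad valorem rate: 8.5% + 9.9% = 18.4%.
Duty = ¥484,799.81 × 18.4% + 2,689 × ¥1.25 = ¥92,564.42.
Total = ¥175,399.67 + ¥0.00 + ¥92,564.42 = ¥267,964.09.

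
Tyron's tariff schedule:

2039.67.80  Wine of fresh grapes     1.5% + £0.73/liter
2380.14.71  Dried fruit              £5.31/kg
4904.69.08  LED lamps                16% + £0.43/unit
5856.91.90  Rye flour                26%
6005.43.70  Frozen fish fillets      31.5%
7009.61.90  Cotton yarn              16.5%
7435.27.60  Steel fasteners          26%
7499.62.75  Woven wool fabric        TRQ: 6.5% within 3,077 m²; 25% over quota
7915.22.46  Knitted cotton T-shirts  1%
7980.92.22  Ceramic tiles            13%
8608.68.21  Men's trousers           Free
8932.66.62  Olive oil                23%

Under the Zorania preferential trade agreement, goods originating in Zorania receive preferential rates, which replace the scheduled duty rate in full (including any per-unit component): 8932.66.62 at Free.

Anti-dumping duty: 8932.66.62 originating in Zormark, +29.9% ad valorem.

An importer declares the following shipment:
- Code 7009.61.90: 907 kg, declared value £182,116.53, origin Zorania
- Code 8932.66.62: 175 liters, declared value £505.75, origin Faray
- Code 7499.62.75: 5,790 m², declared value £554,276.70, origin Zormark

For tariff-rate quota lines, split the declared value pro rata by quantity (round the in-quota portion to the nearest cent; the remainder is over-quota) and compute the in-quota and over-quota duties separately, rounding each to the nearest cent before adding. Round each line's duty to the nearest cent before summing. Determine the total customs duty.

£114,240.90

Line 1 (7009.61.90, Zorania, 907 kg, £182,116.53):
Base rate for 7009.61.90 is 16.5%.
Origin Zorania is the FTA partner but 7009.61.90 is not on the preference list; base rate stands.
Duty = £182,116.53 × 16.5% = £30,049.23.
Line 2 (8932.66.62, Faray, 175 liters, £505.75):
Base rate for 8932.66.62 is 23%.
8932.66.62 has an FTA preferential rate, but origin Faray is not Zorania; base rate stands.
The additional-duty order on 8932.66.62 targets Zormark, not Faray; it does not apply.
Duty = £505.75 × 23% = £116.32.
Line 3 (7499.62.75, Zormark, 5,790 m², £554,276.70):
Code 7499.62.75 is under a tariff-rate quota (threshold 3,077 m²). In-quota: 3,077 m² at 6.5%; over-quota: 2,713 m² at 25%.
Pro-rata value split: in-quota = £554,276.70 × 3,077/5,790 = £294,561.21; over-quota = £554,276.70 − £294,561.21 = £259,715.49.
In-quota duty = £294,561.21 × 6.5% = £19,146.48. Over-quota duty = £259,715.49 × 25% = £64,928.87.
Line duty = £19,146.48 + £64,928.87 = £84,075.35.
Total = £30,049.23 + £116.32 + £84,075.35 = £114,240.90.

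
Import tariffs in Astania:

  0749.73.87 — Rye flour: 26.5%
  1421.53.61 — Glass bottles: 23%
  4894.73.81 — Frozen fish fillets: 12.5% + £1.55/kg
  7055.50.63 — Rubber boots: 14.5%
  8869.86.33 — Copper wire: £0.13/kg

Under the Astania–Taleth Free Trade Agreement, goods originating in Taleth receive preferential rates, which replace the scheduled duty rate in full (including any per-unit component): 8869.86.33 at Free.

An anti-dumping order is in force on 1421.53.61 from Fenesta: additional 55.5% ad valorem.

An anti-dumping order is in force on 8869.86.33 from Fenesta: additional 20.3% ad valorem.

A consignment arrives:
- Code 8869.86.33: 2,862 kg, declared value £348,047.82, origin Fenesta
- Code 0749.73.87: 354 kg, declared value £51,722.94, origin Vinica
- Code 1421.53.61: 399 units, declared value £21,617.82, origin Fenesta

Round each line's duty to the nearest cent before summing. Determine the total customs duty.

Line 1 (8869.86.33, Fenesta, 2,862 kg, £348,047.82):
Base rate for 8869.86.33 is £0.13/kg.
8869.86.33 has an FTA preferential rate, but origin Fenesta is not Taleth; base rate stands.
Additional duty on 8869.86.33 from Fenesta: +20.3% ad valorem. Applied ad valorem rate = 20.3%.
Duty = £348,047.82 × 20.3% + 2,862 × £0.13 = £71,025.77.
Line 2 (0749.73.87, Vinica, 354 kg, £51,722.94):
Base rate for 0749.73.87 is 26.5%.
Duty = £51,722.94 × 26.5% = £13,706.58.
Line 3 (1421.53.61, Fenesta, 399 units, £21,617.82):
Base rate for 1421.53.61 is 23%.
Additional duty on 1421.53.61 from Fenesta: +55.5%. Applied ad valorem rate: 23% + 55.5% = 78.5%.
Duty = £21,617.82 × 78.5% = £16,969.99.
Total = £71,025.77 + £13,706.58 + £16,969.99 = £101,702.34.

£101,702.34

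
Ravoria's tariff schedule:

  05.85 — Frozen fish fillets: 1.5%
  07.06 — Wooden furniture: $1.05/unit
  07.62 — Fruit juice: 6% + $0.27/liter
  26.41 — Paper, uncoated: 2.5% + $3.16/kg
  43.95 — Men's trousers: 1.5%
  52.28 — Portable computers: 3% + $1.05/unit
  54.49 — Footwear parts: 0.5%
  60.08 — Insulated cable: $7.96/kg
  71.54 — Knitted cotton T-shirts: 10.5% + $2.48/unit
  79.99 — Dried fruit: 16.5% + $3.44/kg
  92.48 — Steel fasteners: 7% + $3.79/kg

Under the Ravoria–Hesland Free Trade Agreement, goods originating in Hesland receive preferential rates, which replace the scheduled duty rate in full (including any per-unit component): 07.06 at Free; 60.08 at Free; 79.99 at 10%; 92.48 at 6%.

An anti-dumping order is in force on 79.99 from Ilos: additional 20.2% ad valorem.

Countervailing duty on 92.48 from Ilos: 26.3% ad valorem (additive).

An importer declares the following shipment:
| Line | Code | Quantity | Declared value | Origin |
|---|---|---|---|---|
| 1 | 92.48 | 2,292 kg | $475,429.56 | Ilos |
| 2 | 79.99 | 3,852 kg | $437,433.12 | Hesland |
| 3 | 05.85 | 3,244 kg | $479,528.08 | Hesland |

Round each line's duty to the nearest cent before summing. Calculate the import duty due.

$217,940.95

Line 1 (92.48, Ilos, 2,292 kg, $475,429.56):
Base rate for 92.48 is 7% + $3.79/kg.
92.48 has an FTA preferential rate, but origin Ilos is not Hesland; base rate stands.
Additional duty on 92.48 from Ilos: +26.3%. Applied ad valorem rate: 7% + 26.3% = 33.3%.
Duty = $475,429.56 × 33.3% + 2,292 × $3.79 = $167,004.72.
Line 2 (79.99, Hesland, 3,852 kg, $437,433.12):
Base rate for 79.99 is 16.5% + $3.44/kg.
Origin Hesland qualifies under the Ravoria–Hesland agreement and 79.99 is covered: preferential rate 10% applies instead.
The additional-duty order on 79.99 targets Ilos, not Hesland; it does not apply.
Duty = $437,433.12 × 10% = $43,743.31.
Line 3 (05.85, Hesland, 3,244 kg, $479,528.08):
Base rate for 05.85 is 1.5%.
Origin Hesland is the FTA partner but 05.85 is not on the preference list; base rate stands.
Duty = $479,528.08 × 1.5% = $7,192.92.
Total = $167,004.72 + $43,743.31 + $7,192.92 = $217,940.95.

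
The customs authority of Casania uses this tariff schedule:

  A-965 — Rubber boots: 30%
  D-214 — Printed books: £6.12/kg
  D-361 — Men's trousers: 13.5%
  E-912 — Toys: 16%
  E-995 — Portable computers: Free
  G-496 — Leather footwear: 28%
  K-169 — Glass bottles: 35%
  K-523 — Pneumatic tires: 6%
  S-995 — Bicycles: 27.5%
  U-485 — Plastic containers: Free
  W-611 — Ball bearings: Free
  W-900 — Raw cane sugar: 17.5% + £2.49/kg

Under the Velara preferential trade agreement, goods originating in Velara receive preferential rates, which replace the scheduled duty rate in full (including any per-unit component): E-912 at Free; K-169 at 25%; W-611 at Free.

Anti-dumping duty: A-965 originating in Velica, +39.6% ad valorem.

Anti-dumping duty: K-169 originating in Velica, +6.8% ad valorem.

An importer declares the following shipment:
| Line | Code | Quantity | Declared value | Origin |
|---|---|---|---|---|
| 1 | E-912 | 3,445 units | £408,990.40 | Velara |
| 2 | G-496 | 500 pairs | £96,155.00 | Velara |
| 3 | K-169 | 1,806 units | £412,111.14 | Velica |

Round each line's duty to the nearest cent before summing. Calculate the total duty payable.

£199,185.86

Line 1 (E-912, Velara, 3,445 units, £408,990.40):
Base rate for E-912 is 16%.
Origin Velara qualifies under the Casania–Velara agreement and E-912 is covered: preferential rate Free applies instead.
Duty = £408,990.40 × 0% = £0.00.
Line 2 (G-496, Velara, 500 pairs, £96,155.00):
Base rate for G-496 is 28%.
Origin Velara is the FTA partner but G-496 is not on the preference list; base rate stands.
Duty = £96,155.00 × 28% = £26,923.40.
Line 3 (K-169, Velica, 1,806 units, £412,111.14):
Base rate for K-169 is 35%.
K-169 has an FTA preferential rate, but origin Velica is not Velara; base rate stands.
Additional duty on K-169 from Velica: +6.8%. Applied ad valorem rate: 35% + 6.8% = 41.8%.
Duty = £412,111.14 × 41.8% = £172,262.46.
Total = £0.00 + £26,923.40 + £172,262.46 = £199,185.86.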